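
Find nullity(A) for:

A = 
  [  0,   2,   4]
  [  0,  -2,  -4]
nullity(A) = 2

Row reduce:
R2 → R2 + (1)·R1
REF = 
  [  0,   2,   4]
  [  0,   0,   0]
Pivot columns: 2 → 1 pivot.
rank(A) = 1, so nullity(A) = 3 - 1 = 2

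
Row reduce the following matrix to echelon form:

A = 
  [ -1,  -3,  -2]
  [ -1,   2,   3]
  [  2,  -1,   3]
Row operations:
R2 → R2 - (1)·R1
R3 → R3 + (2)·R1
R3 → R3 + (7/5)·R2

Resulting echelon form:
REF = 
  [ -1,  -3,  -2]
  [  0,   5,   5]
  [  0,   0,   6]

Rank = 3 (number of non-zero pivot rows).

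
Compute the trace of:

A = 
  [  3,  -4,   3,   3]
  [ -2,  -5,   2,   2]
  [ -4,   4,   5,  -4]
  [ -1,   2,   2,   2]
5

tr(A) = 3 + -5 + 5 + 2 = 5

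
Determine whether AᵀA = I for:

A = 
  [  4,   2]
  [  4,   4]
No

AᵀA = 
  [ 32,  24]
  [ 24,  20]
≠ I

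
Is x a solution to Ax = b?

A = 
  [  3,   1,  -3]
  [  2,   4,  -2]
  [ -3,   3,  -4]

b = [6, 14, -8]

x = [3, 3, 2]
Yes

Ax = [6, 14, -8] = b ✓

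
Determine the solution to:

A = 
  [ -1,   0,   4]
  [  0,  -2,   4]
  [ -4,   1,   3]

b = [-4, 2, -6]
Row reduce the augmented matrix [A|b]:
R3 → R3 - (4)·R1
R3 → R3 + (1/2)·R2
REF = 
  [ -1,   0,   4,  -4]
  [  0,  -2,   4,   2]
  [  0,   0, -11,  11]

Back-substitution:
x₃ = 11 / (-11) = -1
x₂ = (2 - (4)(-1)) / (-2) = -3
x₁ = (-4 - (0)(-3) - (4)(-1)) / (-1) = 0

x = [0, -3, -1]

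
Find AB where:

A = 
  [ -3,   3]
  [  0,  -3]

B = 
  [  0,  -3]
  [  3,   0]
AB = 
  [  9,   9]
  [ -9,   0]

A is 2×2 and B is 2×2, so AB is 2×2. Each entry is (row of A)·(column of B):
AB[1,1] = (-3)(0) + (3)(3) = 9
AB[1,2] = (-3)(-3) + (3)(0) = 9
AB[2,1] = (0)(0) + (-3)(3) = -9
AB[2,2] = (0)(-3) + (-3)(0) = 0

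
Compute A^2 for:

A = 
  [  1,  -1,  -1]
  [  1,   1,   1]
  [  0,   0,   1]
A² = A·A:
A²[1,1] = (1)(1) + (-1)(1) + (-1)(0) = 0
A²[1,2] = (1)(-1) + (-1)(1) + (-1)(0) = -2
A²[1,3] = (1)(-1) + (-1)(1) + (-1)(1) = -3
A²[2,1] = (1)(1) + (1)(1) + (1)(0) = 2
A²[2,2] = (1)(-1) + (1)(1) + (1)(0) = 0
A²[2,3] = (1)(-1) + (1)(1) + (1)(1) = 1
A²[3,1] = (0)(1) + (0)(1) + (1)(0) = 0
A²[3,2] = (0)(-1) + (0)(1) + (1)(0) = 0
A²[3,3] = (0)(-1) + (0)(1) + (1)(1) = 1
A² = 
  [  0,  -2,  -3]
  [  2,   0,   1]
  [  0,   0,   1]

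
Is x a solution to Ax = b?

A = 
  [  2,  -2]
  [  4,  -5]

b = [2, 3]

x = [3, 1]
No

Ax = [4, 7] ≠ b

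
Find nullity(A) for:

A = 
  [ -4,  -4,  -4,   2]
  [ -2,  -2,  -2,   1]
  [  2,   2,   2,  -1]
nullity(A) = 3

Row reduce:
R2 → R2 - (1/2)·R1
R3 → R3 + (1/2)·R1
REF = 
  [ -4,  -4,  -4,   2]
  [  0,   0,   0,   0]
  [  0,   0,   0,   0]
Pivot columns: 1 → 1 pivot.
rank(A) = 1, so nullity(A) = 4 - 1 = 3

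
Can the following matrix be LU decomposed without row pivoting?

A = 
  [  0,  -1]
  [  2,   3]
No.
A[1,1] = 0 but A[2,1] = 2 ≠ 0. Any LU with L unit lower triangular has (LU)[1,1] = U[1,1] and (LU)[2,1] = L[2,1]·U[1,1]; matching A forces U[1,1] = 0, which then forces (LU)[2,1] = 0 ≠ 2. A row swap (pivoting) is required.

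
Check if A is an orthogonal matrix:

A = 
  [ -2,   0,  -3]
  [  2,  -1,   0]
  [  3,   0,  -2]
No

AᵀA = 
  [ 17,  -2,   0]
  [ -2,   1,   0]
  [  0,   0,  13]
≠ I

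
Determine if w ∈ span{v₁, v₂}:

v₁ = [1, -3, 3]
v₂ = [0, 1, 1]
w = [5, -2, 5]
No

Form the augmented matrix and row-reduce:
[v₁|v₂|w] = 
  [  1,   0,   5]
  [ -3,   1,  -2]
  [  3,   1,   5]
R2 → R2 + (3)·R1
R3 → R3 - (3)·R1
R3 → R3 - (1)·R2
REF = 
  [  1,   0,   5]
  [  0,   1,  13]
  [  0,   0, -23]

Row 3 reads [0 0 | -23], i.e. 0 = -23, so the system is inconsistent and w ∉ span{v₁, v₂}.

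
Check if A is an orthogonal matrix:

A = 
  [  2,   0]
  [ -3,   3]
No

AᵀA = 
  [ 13,  -9]
  [ -9,   9]
≠ I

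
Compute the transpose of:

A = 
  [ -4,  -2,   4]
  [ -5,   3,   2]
Aᵀ = 
  [ -4,  -5]
  [ -2,   3]
  [  4,   2]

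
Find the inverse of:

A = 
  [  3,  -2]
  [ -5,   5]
det(A) = (3)(5) - (-2)(-5) = 5
For a 2×2 matrix, A⁻¹ = (1/det(A)) · [[d, -b], [-c, a]]
    = (1/5) · [[5, 2], [5, 3]]

A⁻¹ = 
  [  1, 2/5]
  [  1, 3/5]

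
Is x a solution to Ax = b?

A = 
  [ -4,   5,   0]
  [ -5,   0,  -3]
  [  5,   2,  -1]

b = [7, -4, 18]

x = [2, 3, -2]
Yes

Ax = [7, -4, 18] = b ✓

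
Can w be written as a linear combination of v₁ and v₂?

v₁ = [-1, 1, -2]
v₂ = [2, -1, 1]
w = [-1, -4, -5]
No

Form the augmented matrix and row-reduce:
[v₁|v₂|w] = 
  [ -1,   2,  -1]
  [  1,  -1,  -4]
  [ -2,   1,  -5]
R2 → R2 + (1)·R1
R3 → R3 - (2)·R1
R3 → R3 + (3)·R2
REF = 
  [ -1,   2,  -1]
  [  0,   1,  -5]
  [  0,   0, -18]

Row 3 reads [0 0 | -18], i.e. 0 = -18, so the system is inconsistent and w ∉ span{v₁, v₂}.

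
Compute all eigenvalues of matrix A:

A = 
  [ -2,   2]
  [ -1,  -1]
λ = (-3 + i√7)/2, (-3 - i√7)/2  (≈ -1.5 + 1.323i, -1.5 - 1.323i)

tr(A) = -3, det(A) = 4
Characteristic polynomial: λ² - tr(A)λ + det(A) = λ² + 3λ + 4
λ² + 3λ + 4 = 0  ⇒  λ = (-3 ± √((3)² - 4·(4)))/2 = (-3 ± √(-7))/2
  = (-3 + i√7)/2,  (-3 - i√7)/2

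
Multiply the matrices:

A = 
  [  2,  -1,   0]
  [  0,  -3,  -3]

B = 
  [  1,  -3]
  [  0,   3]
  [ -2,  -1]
AB = 
  [  2,  -9]
  [  6,  -6]

A is 2×3 and B is 3×2, so AB is 2×2. Each entry is (row of A)·(column of B):
AB[1,1] = (2)(1) + (-1)(0) + (0)(-2) = 2
AB[1,2] = (2)(-3) + (-1)(3) + (0)(-1) = -9
AB[2,1] = (0)(1) + (-3)(0) + (-3)(-2) = 6
AB[2,2] = (0)(-3) + (-3)(3) + (-3)(-1) = -6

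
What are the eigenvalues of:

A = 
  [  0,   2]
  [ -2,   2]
λ = 1 + i√3, 1 - i√3  (≈ 1 + 1.732i, 1 - 1.732i)

tr(A) = 2, det(A) = 4
Characteristic polynomial: λ² - tr(A)λ + det(A) = λ² - 2λ + 4
λ² - 2λ + 4 = 0  ⇒  λ = (2 ± √((-2)² - 4·(4)))/2 = (2 ± √(-12))/2
  = 1 + i√3,  1 - i√3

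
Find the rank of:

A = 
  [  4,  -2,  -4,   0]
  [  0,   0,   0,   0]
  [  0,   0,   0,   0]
rank(A) = 1

Row reduce:
(no row operations needed)
REF = 
  [  4,  -2,  -4,   0]
  [  0,   0,   0,   0]
  [  0,   0,   0,   0]
Pivot columns: 1 → 1 pivot.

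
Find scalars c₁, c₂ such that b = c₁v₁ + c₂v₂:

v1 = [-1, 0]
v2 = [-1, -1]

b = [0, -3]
c1 = -3, c2 = 3

b = -3·v1 + 3·v2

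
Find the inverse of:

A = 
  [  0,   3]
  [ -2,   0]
det(A) = (0)(0) - (3)(-2) = 6
For a 2×2 matrix, A⁻¹ = (1/det(A)) · [[d, -b], [-c, a]]
    = (1/6) · [[0, -3], [2, 0]]

A⁻¹ = 
  [   0, -1/2]
  [ 1/3,    0]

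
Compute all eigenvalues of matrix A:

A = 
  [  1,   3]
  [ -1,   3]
tr(A) = 4, det(A) = 6
Characteristic polynomial: λ² - tr(A)λ + det(A) = λ² - 4λ + 6
λ² - 4λ + 6 = 0  ⇒  λ = (4 ± √((-4)² - 4·(6)))/2 = (4 ± √(-8))/2
  = 2 + i√2,  2 - i√2

λ = 2 + i√2, 2 - i√2  (≈ 2 + 1.414i, 2 - 1.414i)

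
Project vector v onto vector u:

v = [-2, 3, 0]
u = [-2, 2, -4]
v·u = (-2)(-2) + (3)(2) + (0)(-4) = 10
u·u = (-2)² + (2)² + (-4)² = 24
proj_u(v) = (v·u / u·u) × u = (10/24) × u = (5/12) × u

proj_u(v) = [-5/6, 5/6, -5/3]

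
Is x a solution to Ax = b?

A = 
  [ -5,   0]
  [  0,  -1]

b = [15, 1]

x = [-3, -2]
No

Ax = [15, 2] ≠ b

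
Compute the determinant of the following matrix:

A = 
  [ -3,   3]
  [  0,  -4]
For a 2×2 matrix, det = ad - bc = (-3)(-4) - (3)(0) = 12

det(A) = 12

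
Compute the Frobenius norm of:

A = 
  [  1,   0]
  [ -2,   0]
||A||_F = 2.236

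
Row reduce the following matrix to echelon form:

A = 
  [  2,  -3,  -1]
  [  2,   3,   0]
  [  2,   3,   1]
Row operations:
R2 → R2 - (1)·R1
R3 → R3 - (1)·R1
R3 → R3 - (1)·R2

Resulting echelon form:
REF = 
  [  2,  -3,  -1]
  [  0,   6,   1]
  [  0,   0,   1]

Rank = 3 (number of non-zero pivot rows).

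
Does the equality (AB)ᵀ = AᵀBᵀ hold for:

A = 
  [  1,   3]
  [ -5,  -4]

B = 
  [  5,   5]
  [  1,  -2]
No

(AB)ᵀ = 
  [  8, -29]
  [ -1, -17]

AᵀBᵀ = 
  [-20,  11]
  [ -5,  11]

The two matrices differ, so (AB)ᵀ ≠ AᵀBᵀ in general. The correct identity is (AB)ᵀ = BᵀAᵀ.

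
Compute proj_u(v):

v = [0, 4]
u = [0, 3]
proj_u(v) = [0, 4]

v·u = (0)(0) + (4)(3) = 12
u·u = (0)² + (3)² = 9
proj_u(v) = (v·u / u·u) × u = (12/9) × u = (4/3) × u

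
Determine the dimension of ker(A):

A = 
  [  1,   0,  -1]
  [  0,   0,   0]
nullity(A) = 2

Row reduce:
(no row operations needed)
REF = 
  [  1,   0,  -1]
  [  0,   0,   0]
Pivot columns: 1 → 1 pivot.
rank(A) = 1, so nullity(A) = 3 - 1 = 2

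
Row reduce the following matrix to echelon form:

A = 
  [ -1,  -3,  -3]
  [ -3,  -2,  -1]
Row operations:
R2 → R2 - (3)·R1

Resulting echelon form:
REF = 
  [ -1,  -3,  -3]
  [  0,   7,   8]

Rank = 2 (number of non-zero pivot rows).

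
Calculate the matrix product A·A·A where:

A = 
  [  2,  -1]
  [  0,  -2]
A² = A·A:
A²[1,1] = (2)(2) + (-1)(0) = 4
A²[1,2] = (2)(-1) + (-1)(-2) = 0
A²[2,1] = (0)(2) + (-2)(0) = 0
A²[2,2] = (0)(-1) + (-2)(-2) = 4
A² = 
  [  4,   0]
  [  0,   4]

A^3 = A^2·A:
A^3[1,1] = (4)(2) + (0)(0) = 8
A^3[1,2] = (4)(-1) + (0)(-2) = -4
A^3[2,1] = (0)(2) + (4)(0) = 0
A^3[2,2] = (0)(-1) + (4)(-2) = -8
A^3 = 
  [  8,  -4]
  [  0,  -8]

Therefore
A^3 = 
  [  8,  -4]
  [  0,  -8]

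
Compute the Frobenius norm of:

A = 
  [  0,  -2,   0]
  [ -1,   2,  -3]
||A||_F = 4.243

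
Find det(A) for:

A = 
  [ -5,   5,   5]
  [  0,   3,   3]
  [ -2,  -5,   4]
-135

Cofactor expansion along row 1:
det(A) = (-5)·((3)(4) - (3)(-5)) - (5)·((0)(4) - (3)(-2)) + (5)·((0)(-5) - (3)(-2))
  = (-5)(27) - (5)(6) + (5)(6)
  = -135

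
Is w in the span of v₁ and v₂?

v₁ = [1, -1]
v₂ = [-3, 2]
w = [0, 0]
Yes

Form the augmented matrix and row-reduce:
[v₁|v₂|w] = 
  [  1,  -3,   0]
  [ -1,   2,   0]
R2 → R2 + (1)·R1
REF = 
  [  1,  -3,   0]
  [  0,  -1,   0]

No row of the form [0 0 | nonzero], so the system is consistent. Back-substitution gives c₁ = 0, c₂ = 0: w = (0)·v₁ + (0)·v₂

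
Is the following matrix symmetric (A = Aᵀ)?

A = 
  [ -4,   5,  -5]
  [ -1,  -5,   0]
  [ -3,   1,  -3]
No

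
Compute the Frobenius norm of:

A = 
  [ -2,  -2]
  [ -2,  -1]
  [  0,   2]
||A||_F = 4.123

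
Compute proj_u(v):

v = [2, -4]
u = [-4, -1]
v·u = (2)(-4) + (-4)(-1) = -4
u·u = (-4)² + (-1)² = 17
proj_u(v) = (v·u / u·u) × u = (-4/17) × u

proj_u(v) = [16/17, 4/17]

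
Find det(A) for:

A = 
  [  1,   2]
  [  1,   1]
-1

For a 2×2 matrix, det = ad - bc = (1)(1) - (2)(1) = -1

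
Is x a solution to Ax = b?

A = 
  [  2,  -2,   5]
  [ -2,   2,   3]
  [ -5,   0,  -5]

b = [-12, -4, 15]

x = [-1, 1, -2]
No

Ax = [-14, -2, 15] ≠ b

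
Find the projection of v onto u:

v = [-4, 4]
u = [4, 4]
v·u = (-4)(4) + (4)(4) = 0
u·u = (4)² + (4)² = 32
proj_u(v) = (v·u / u·u) × u = (0/32) × u = (0) × u

proj_u(v) = [0, 0]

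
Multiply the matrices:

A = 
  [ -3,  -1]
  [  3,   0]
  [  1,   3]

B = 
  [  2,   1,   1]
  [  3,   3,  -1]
AB = 
  [ -9,  -6,  -2]
  [  6,   3,   3]
  [ 11,  10,  -2]

A is 3×2 and B is 2×3, so AB is 3×3. Each entry is (row of A)·(column of B):
AB[1,1] = (-3)(2) + (-1)(3) = -9
AB[1,2] = (-3)(1) + (-1)(3) = -6
AB[1,3] = (-3)(1) + (-1)(-1) = -2
AB[2,1] = (3)(2) + (0)(3) = 6
AB[2,2] = (3)(1) + (0)(3) = 3
AB[2,3] = (3)(1) + (0)(-1) = 3
AB[3,1] = (1)(2) + (3)(3) = 11
AB[3,2] = (1)(1) + (3)(3) = 10
AB[3,3] = (1)(1) + (3)(-1) = -2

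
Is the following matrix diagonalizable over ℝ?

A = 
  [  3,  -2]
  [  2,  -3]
Yes

tr(A) = 0, det(A) = -5
Characteristic polynomial: λ² - tr(A)λ + det(A) = λ² - 5
λ² - 5 = 0  ⇒  λ = (0 ± √((0)² - 4·(-5)))/2 = (0 ± √(20))/2
  = √5,  -√5
Eigenvalues: √5, -√5  (≈ 2.236, -2.236)
The two irrational eigenvalues are distinct (simple), so each has alg. mult. = geom. mult. = 1.
Sum of geometric multiplicities equals n, so A has n independent eigenvectors.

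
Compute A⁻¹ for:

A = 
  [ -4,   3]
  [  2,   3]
det(A) = (-4)(3) - (3)(2) = -18
For a 2×2 matrix, A⁻¹ = (1/det(A)) · [[d, -b], [-c, a]]
    = (-1/18) · [[3, -3], [-2, -4]]

A⁻¹ = 
  [-1/6,  1/6]
  [ 1/9,  2/9]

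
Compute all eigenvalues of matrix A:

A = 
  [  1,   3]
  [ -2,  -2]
tr(A) = -1, det(A) = 4
Characteristic polynomial: λ² - tr(A)λ + det(A) = λ² + λ + 4
λ² + λ + 4 = 0  ⇒  λ = (-1 ± √((1)² - 4·(4)))/2 = (-1 ± √(-15))/2
  = (-1 + i√15)/2,  (-1 - i√15)/2

λ = (-1 + i√15)/2, (-1 - i√15)/2  (≈ -0.5 + 1.936i, -0.5 - 1.936i)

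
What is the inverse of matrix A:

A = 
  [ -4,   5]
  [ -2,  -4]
det(A) = (-4)(-4) - (5)(-2) = 26
For a 2×2 matrix, A⁻¹ = (1/det(A)) · [[d, -b], [-c, a]]
    = (1/26) · [[-4, -5], [2, -4]]

A⁻¹ = 
  [-2/13, -5/26]
  [ 1/13, -2/13]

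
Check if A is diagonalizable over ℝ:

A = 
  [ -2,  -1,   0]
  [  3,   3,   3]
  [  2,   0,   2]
No

Characteristic polynomial: det(λI - A) = λ³ - 3λ² - λ + 12
By the rational root theorem any rational root is an integer dividing 12; none of those is a root, so p(λ) has no rational roots and hence (being an irreducible cubic) no repeated roots.
Discriminant of the cubic: Δ = -1931
Δ < 0 ⇒ one real eigenvalue and a complex-conjugate pair: λ ≈ 2.353 + 1.222i, 2.353 - 1.222i, -1.707
Has complex eigenvalues (not diagonalizable over ℝ).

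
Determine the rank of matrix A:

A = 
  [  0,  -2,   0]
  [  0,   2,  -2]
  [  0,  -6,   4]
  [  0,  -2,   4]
rank(A) = 2

Row reduce:
R2 → R2 + (1)·R1
R3 → R3 - (3)·R1
R4 → R4 - (1)·R1
R3 → R3 + (2)·R2
R4 → R4 + (2)·R2
REF = 
  [  0,  -2,   0]
  [  0,   0,  -2]
  [  0,   0,   0]
  [  0,   0,   0]
Pivot columns: 2, 3 → 2 pivots.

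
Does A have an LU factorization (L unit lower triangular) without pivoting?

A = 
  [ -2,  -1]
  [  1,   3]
Yes.
A[1,1] = -2 ≠ 0, so Gaussian elimination proceeds without a row swap: multiplier ℓ₂₁ = (1)/(-2) = -1/2, and U[2,2] = 3 - (-1/2)(-1) = 5/2.
L = 
  [   1,    0]
  [-1/2,    1]
U = 
  [ -2,  -1]
  [  0, 5/2]
Check row 2 of LU: [(-1/2)(-2), (-1/2)(-1) + (5/2)] = [1, 3] = row 2 of A ✓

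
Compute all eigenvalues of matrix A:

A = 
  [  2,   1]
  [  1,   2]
tr(A) = 4, det(A) = 3
Characteristic polynomial: λ² - tr(A)λ + det(A) = λ² - 4λ + 3
λ² - 4λ + 3 = (λ - 1)(λ - 3)

λ = 3, 1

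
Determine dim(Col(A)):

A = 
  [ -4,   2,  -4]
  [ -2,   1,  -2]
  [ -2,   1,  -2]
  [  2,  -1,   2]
dim(Col(A)) = 1

Row reduce:
R2 → R2 - (1/2)·R1
R3 → R3 - (1/2)·R1
R4 → R4 + (1/2)·R1
REF = 
  [ -4,   2,  -4]
  [  0,   0,   0]
  [  0,   0,   0]
  [  0,   0,   0]
Pivot columns: 1 → 1 pivot.
dim(Col(A)) = number of pivot columns = 1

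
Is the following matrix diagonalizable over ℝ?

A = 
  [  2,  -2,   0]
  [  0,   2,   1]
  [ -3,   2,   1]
No

Characteristic polynomial: det(λI - A) = λ³ - 5λ² + 6λ - 6
By the rational root theorem any rational root is an integer dividing 6; none of those is a root, so p(λ) has no rational roots and hence (being an irreducible cubic) no repeated roots.
Discriminant of the cubic: Δ = -696
Δ < 0 ⇒ one real eigenvalue and a complex-conjugate pair: λ ≈ 3.845, 0.5773 + 1.108i, 0.5773 - 1.108i
Has complex eigenvalues (not diagonalizable over ℝ).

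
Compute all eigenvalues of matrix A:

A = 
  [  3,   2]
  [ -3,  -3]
λ = √3, -√3  (≈ 1.732, -1.732)

tr(A) = 0, det(A) = -3
Characteristic polynomial: λ² - tr(A)λ + det(A) = λ² - 3
λ² - 3 = 0  ⇒  λ = (0 ± √((0)² - 4·(-3)))/2 = (0 ± √(12))/2
  = √3,  -√3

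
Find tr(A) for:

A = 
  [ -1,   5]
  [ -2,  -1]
-2

tr(A) = -1 + -1 = -2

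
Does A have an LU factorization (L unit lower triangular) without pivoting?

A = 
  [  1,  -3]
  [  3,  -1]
Yes.
A[1,1] = 1 ≠ 0, so Gaussian elimination proceeds without a row swap: multiplier ℓ₂₁ = (3)/(1) = 3, and U[2,2] = -1 - (3)(-3) = 8.
L = 
  [  1,   0]
  [  3,   1]
U = 
  [  1,  -3]
  [  0,   8]
Check row 2 of LU: [(3)(1), (3)(-3) + 8] = [3, -1] = row 2 of A ✓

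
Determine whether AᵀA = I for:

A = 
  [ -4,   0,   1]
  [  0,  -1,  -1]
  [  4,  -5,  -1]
No

AᵀA = 
  [ 32, -20,  -8]
  [-20,  26,   6]
  [ -8,   6,   3]
≠ I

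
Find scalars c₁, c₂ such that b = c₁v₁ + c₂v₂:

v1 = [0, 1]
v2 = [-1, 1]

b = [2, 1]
c1 = 3, c2 = -2

b = 3·v1 + -2·v2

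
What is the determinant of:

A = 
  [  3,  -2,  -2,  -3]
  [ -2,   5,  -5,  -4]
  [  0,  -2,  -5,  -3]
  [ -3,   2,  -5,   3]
-483

Cofactor expansion along row 1: det(A) = a₁₁M₁₁ - a₁₂M₁₂ + a₁₃M₁₃ - a₁₄M₁₄

M₁₁ = det[[5, -5, -4]; [-2, -5, -3]; [2, -5, 3]]
  = (5)·((-5)(3) - (-3)(-5)) - (-5)·((-2)(3) - (-3)(2)) + (-4)·((-2)(-5) - (-5)(2))
  = (5)(-30) - (-5)(0) + (-4)(20)
  = -230
M₁₂ = det[[-2, -5, -4]; [0, -5, -3]; [-3, -5, 3]]
  = (-2)·((-5)(3) - (-3)(-5)) - (-5)·((0)(3) - (-3)(-3)) + (-4)·((0)(-5) - (-5)(-3))
  = (-2)(-30) - (-5)(-9) + (-4)(-15)
  = 75
M₁₃ = det[[-2, 5, -4]; [0, -2, -3]; [-3, 2, 3]]
  = (-2)·((-2)(3) - (-3)(2)) - (5)·((0)(3) - (-3)(-3)) + (-4)·((0)(2) - (-2)(-3))
  = (-2)(0) - (5)(-9) + (-4)(-6)
  = 69
M₁₄ = det[[-2, 5, -5]; [0, -2, -5]; [-3, 2, -5]]
  = (-2)·((-2)(-5) - (-5)(2)) - (5)·((0)(-5) - (-5)(-3)) + (-5)·((0)(2) - (-2)(-3))
  = (-2)(20) - (5)(-15) + (-5)(-6)
  = 65

det(A) = (3)(-230) - (-2)(75) + (-2)(69) - (-3)(65) = -483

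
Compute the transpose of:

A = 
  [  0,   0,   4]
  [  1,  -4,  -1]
Aᵀ = 
  [  0,   1]
  [  0,  -4]
  [  4,  -1]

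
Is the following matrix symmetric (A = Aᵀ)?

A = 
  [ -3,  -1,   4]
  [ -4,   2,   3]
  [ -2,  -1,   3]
No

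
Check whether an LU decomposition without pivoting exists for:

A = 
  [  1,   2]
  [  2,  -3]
Yes.
A[1,1] = 1 ≠ 0, so Gaussian elimination proceeds without a row swap: multiplier ℓ₂₁ = (2)/(1) = 2, and U[2,2] = -3 - (2)(2) = -7.
L = 
  [  1,   0]
  [  2,   1]
U = 
  [  1,   2]
  [  0,  -7]
Check row 2 of LU: [(2)(1), (2)(2) + (-7)] = [2, -3] = row 2 of A ✓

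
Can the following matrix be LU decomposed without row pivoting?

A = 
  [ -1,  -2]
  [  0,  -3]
Yes.
A[1,1] = -1 ≠ 0, so Gaussian elimination proceeds without a row swap: multiplier ℓ₂₁ = (0)/(-1) = 0, and U[2,2] = -3 - (0)(-2) = -3.
L = 
  [  1,   0]
  [  0,   1]
U = 
  [ -1,  -2]
  [  0,  -3]
Check row 2 of LU: [(0)(-1), (0)(-2) + (-3)] = [0, -3] = row 2 of A ✓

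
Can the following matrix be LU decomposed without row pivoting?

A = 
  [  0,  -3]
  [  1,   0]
No.
A[1,1] = 0 but A[2,1] = 1 ≠ 0. Any LU with L unit lower triangular has (LU)[1,1] = U[1,1] and (LU)[2,1] = L[2,1]·U[1,1]; matching A forces U[1,1] = 0, which then forces (LU)[2,1] = 0 ≠ 1. A row swap (pivoting) is required.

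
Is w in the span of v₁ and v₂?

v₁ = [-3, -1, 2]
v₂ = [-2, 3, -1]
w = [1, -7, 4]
Yes

Form the augmented matrix and row-reduce:
[v₁|v₂|w] = 
  [ -3,  -2,   1]
  [ -1,   3,  -7]
  [  2,  -1,   4]
R2 → R2 - (1/3)·R1
R3 → R3 + (2/3)·R1
R3 → R3 + (7/11)·R2
REF = 
  [   -3,    -2,     1]
  [    0,  11/3, -22/3]
  [    0,     0,     0]

No row of the form [0 0 | nonzero], so the system is consistent. Back-substitution gives c₁ = 1, c₂ = -2: w = (1)·v₁ + (-2)·v₂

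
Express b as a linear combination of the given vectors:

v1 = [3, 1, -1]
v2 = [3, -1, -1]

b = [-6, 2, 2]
c1 = 0, c2 = -2

b = 0·v1 + -2·v2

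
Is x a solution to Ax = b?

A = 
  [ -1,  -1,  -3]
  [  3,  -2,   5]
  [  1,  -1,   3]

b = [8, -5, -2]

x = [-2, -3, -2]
No

Ax = [11, -10, -5] ≠ b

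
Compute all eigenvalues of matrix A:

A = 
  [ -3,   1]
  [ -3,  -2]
λ = (-5 + i√11)/2, (-5 - i√11)/2  (≈ -2.5 + 1.658i, -2.5 - 1.658i)

tr(A) = -5, det(A) = 9
Characteristic polynomial: λ² - tr(A)λ + det(A) = λ² + 5λ + 9
λ² + 5λ + 9 = 0  ⇒  λ = (-5 ± √((5)² - 4·(9)))/2 = (-5 ± √(-11))/2
  = (-5 + i√11)/2,  (-5 - i√11)/2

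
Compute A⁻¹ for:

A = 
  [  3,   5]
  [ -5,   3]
det(A) = (3)(3) - (5)(-5) = 34
For a 2×2 matrix, A⁻¹ = (1/det(A)) · [[d, -b], [-c, a]]
    = (1/34) · [[3, -5], [5, 3]]

A⁻¹ = 
  [ 3/34, -5/34]
  [ 5/34,  3/34]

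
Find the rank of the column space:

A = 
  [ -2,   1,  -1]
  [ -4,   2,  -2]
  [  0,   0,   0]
dim(Col(A)) = 1

Row reduce:
R2 → R2 - (2)·R1
REF = 
  [ -2,   1,  -1]
  [  0,   0,   0]
  [  0,   0,   0]
Pivot columns: 1 → 1 pivot.
dim(Col(A)) = number of pivot columns = 1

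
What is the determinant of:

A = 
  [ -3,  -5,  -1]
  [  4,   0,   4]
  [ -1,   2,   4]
Cofactor expansion along row 1:
det(A) = (-3)·((0)(4) - (4)(2)) - (-5)·((4)(4) - (4)(-1)) + (-1)·((4)(2) - (0)(-1))
  = (-3)(-8) - (-5)(20) + (-1)(8)
  = 116

det(A) = 116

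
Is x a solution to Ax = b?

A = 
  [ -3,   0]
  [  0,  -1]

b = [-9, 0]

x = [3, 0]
Yes

Ax = [-9, 0] = b ✓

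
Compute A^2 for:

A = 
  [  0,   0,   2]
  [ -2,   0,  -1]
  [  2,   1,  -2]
A² = A·A:
A²[1,1] = (0)(0) + (0)(-2) + (2)(2) = 4
A²[1,2] = (0)(0) + (0)(0) + (2)(1) = 2
A²[1,3] = (0)(2) + (0)(-1) + (2)(-2) = -4
A²[2,1] = (-2)(0) + (0)(-2) + (-1)(2) = -2
A²[2,2] = (-2)(0) + (0)(0) + (-1)(1) = -1
A²[2,3] = (-2)(2) + (0)(-1) + (-1)(-2) = -2
A²[3,1] = (2)(0) + (1)(-2) + (-2)(2) = -6
A²[3,2] = (2)(0) + (1)(0) + (-2)(1) = -2
A²[3,3] = (2)(2) + (1)(-1) + (-2)(-2) = 7
A² = 
  [  4,   2,  -4]
  [ -2,  -1,  -2]
  [ -6,  -2,   7]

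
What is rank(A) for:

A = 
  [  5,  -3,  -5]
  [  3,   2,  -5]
rank(A) = 2

Row reduce:
R2 → R2 - (3/5)·R1
REF = 
  [   5,   -3,   -5]
  [   0, 19/5,   -2]
Pivot columns: 1, 2 → 2 pivots.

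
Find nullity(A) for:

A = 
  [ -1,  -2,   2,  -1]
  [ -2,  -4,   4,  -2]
nullity(A) = 3

Row reduce:
R2 → R2 - (2)·R1
REF = 
  [ -1,  -2,   2,  -1]
  [  0,   0,   0,   0]
Pivot columns: 1 → 1 pivot.
rank(A) = 1, so nullity(A) = 4 - 1 = 3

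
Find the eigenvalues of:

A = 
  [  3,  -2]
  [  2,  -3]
λ = √5, -√5  (≈ 2.236, -2.236)

tr(A) = 0, det(A) = -5
Characteristic polynomial: λ² - tr(A)λ + det(A) = λ² - 5
λ² - 5 = 0  ⇒  λ = (0 ± √((0)² - 4·(-5)))/2 = (0 ± √(20))/2
  = √5,  -√5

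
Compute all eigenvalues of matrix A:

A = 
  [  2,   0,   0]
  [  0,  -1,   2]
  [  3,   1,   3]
Characteristic polynomial: det(λI - A) = λ³ - 4λ² - λ + 10
Testing integer divisors of the constant term: p(2) = 0, so (λ - 2) is a factor:
p(λ) = (λ - 2)(λ² - 2λ - 5)
λ² - 2λ - 5 = 0  ⇒  λ = (2 ± √((-2)² - 4·(-5)))/2 = (2 ± √(24))/2
  = 1 + √6,  1 - √6

λ = 2, 1 + √6, 1 - √6  (≈ 2, 3.449, -1.449)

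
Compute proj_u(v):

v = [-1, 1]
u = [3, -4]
v·u = (-1)(3) + (1)(-4) = -7
u·u = (3)² + (-4)² = 25
proj_u(v) = (v·u / u·u) × u = (-7/25) × u

proj_u(v) = [-21/25, 28/25]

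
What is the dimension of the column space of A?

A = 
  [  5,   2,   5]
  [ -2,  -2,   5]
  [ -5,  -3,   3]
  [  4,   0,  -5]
Row reduce:
R2 → R2 + (2/5)·R1
R3 → R3 + (1)·R1
R4 → R4 - (4/5)·R1
R3 → R3 - (5/6)·R2
R4 → R4 - (4/3)·R2
R4 → R4 + (110/13)·R3
REF = 
  [   5,    2,    5]
  [   0, -6/5,    7]
  [   0,    0, 13/6]
  [   0,    0,    0]
Pivot columns: 1, 2, 3 → 3 pivots.
dim(Col(A)) = number of pivot columns = 3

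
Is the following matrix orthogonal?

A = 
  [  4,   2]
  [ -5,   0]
No

AᵀA = 
  [ 41,   8]
  [  8,   4]
≠ I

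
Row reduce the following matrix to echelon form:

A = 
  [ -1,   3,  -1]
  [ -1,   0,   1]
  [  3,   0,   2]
Row operations:
R2 → R2 - (1)·R1
R3 → R3 + (3)·R1
R3 → R3 + (3)·R2

Resulting echelon form:
REF = 
  [ -1,   3,  -1]
  [  0,  -3,   2]
  [  0,   0,   5]

Rank = 3 (number of non-zero pivot rows).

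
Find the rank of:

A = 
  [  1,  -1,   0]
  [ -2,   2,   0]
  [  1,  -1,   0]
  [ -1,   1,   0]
Row reduce:
R2 → R2 + (2)·R1
R3 → R3 - (1)·R1
R4 → R4 + (1)·R1
REF = 
  [  1,  -1,   0]
  [  0,   0,   0]
  [  0,   0,   0]
  [  0,   0,   0]
Pivot columns: 1 → 1 pivot.

rank(A) = 1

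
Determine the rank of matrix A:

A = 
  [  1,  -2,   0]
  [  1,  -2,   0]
Row reduce:
R2 → R2 - (1)·R1
REF = 
  [  1,  -2,   0]
  [  0,   0,   0]
Pivot columns: 1 → 1 pivot.

rank(A) = 1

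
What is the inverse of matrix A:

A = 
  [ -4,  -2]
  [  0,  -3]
det(A) = (-4)(-3) - (-2)(0) = 12
For a 2×2 matrix, A⁻¹ = (1/det(A)) · [[d, -b], [-c, a]]
    = (1/12) · [[-3, 2], [0, -4]]

A⁻¹ = 
  [-1/4,  1/6]
  [   0, -1/3]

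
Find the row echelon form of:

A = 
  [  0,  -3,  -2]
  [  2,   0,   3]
Row operations:
Swap R1 ↔ R2

Resulting echelon form:
REF = 
  [  2,   0,   3]
  [  0,  -3,  -2]

Rank = 2 (number of non-zero pivot rows).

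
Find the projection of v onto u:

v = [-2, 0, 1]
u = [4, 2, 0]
v·u = (-2)(4) + (0)(2) + (1)(0) = -8
u·u = (4)² + (2)² + (0)² = 20
proj_u(v) = (v·u / u·u) × u = (-8/20) × u = (-2/5) × u

proj_u(v) = [-8/5, -4/5, 0]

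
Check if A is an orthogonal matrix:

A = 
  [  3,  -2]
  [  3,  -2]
No

AᵀA = 
  [ 18, -12]
  [-12,   8]
≠ I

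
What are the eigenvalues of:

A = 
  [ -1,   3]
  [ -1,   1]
λ = i√2, -i√2  (≈ 0 + 1.414i, 0 - 1.414i)

tr(A) = 0, det(A) = 2
Characteristic polynomial: λ² - tr(A)λ + det(A) = λ² + 2
λ² + 2 = 0  ⇒  λ = (0 ± √((0)² - 4·(2)))/2 = (0 ± √(-8))/2
  = i√2,  -i√2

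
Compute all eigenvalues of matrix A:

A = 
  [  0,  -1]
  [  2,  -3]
tr(A) = -3, det(A) = 2
Characteristic polynomial: λ² - tr(A)λ + det(A) = λ² + 3λ + 2
λ² + 3λ + 2 = (λ + 2)(λ + 1)

λ = -1, -2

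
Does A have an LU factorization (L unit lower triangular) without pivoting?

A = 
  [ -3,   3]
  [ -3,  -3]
Yes.
A[1,1] = -3 ≠ 0, so Gaussian elimination proceeds without a row swap: multiplier ℓ₂₁ = (-3)/(-3) = 1, and U[2,2] = -3 - (1)(3) = -6.
L = 
  [  1,   0]
  [  1,   1]
U = 
  [ -3,   3]
  [  0,  -6]
Check row 2 of LU: [(1)(-3), (1)(3) + (-6)] = [-3, -3] = row 2 of A ✓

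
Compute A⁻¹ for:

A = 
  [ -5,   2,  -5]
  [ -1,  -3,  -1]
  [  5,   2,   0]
det(A) = (-5)·((-3)(0) - (-1)(2)) - (2)·((-1)(0) - (-1)(5)) + (-5)·((-1)(2) - (-3)(5))
  = (-5)(2) - (2)(5) + (-5)(13)
  = -85
det(A) = -85 ≠ 0, so A is invertible.

Cofactors Cᵢⱼ = (-1)ⁱ⁺ʲ·Mᵢⱼ:
C = 
  [  2,  -5,  13]
  [-10,  25,  20]
  [-17,   0,  17]

adj(A) = Cᵀ:
adj(A) = 
  [  2, -10, -17]
  [ -5,  25,   0]
  [ 13,  20,  17]

A⁻¹ = (-1/85) · adj(A):
A⁻¹ = 
  [ -2/85,   2/17,    1/5]
  [  1/17,  -5/17,      0]
  [-13/85,  -4/17,   -1/5]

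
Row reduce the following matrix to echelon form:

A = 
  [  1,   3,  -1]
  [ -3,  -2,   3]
Row operations:
R2 → R2 + (3)·R1

Resulting echelon form:
REF = 
  [  1,   3,  -1]
  [  0,   7,   0]

Rank = 2 (number of non-zero pivot rows).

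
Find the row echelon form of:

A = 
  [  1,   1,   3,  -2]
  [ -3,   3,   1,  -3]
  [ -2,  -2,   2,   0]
Row operations:
R2 → R2 + (3)·R1
R3 → R3 + (2)·R1

Resulting echelon form:
REF = 
  [  1,   1,   3,  -2]
  [  0,   6,  10,  -9]
  [  0,   0,   8,  -4]

Rank = 3 (number of non-zero pivot rows).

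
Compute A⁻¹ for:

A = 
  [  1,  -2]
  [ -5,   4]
det(A) = (1)(4) - (-2)(-5) = -6
For a 2×2 matrix, A⁻¹ = (1/det(A)) · [[d, -b], [-c, a]]
    = (-1/6) · [[4, 2], [5, 1]]

A⁻¹ = 
  [-2/3, -1/3]
  [-5/6, -1/6]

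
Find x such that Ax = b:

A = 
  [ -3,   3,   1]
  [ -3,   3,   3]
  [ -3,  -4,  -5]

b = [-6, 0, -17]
x = [2, -1, 3]

Row reduce the augmented matrix [A|b]:
R2 → R2 - (1)·R1
R3 → R3 - (1)·R1
Swap R2 ↔ R3
REF = 
  [ -3,   3,   1,  -6]
  [  0,  -7,  -6, -11]
  [  0,   0,   2,   6]

Back-substitution:
x₃ = 6 / 2 = 3
x₂ = (-11 - (-6)(3)) / (-7) = -1
x₁ = (-6 - (3)(-1) - (1)(3)) / (-3) = 2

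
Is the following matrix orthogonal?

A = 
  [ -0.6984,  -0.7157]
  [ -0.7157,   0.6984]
Yes

AᵀA = 
  [  1,   0]
  [  0,   1]
≈ I (equal to I up to the 4-dp rounding of the entries)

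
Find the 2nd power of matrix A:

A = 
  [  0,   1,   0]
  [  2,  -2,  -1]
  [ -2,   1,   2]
A² = A·A:
A²[1,1] = (0)(0) + (1)(2) + (0)(-2) = 2
A²[1,2] = (0)(1) + (1)(-2) + (0)(1) = -2
A²[1,3] = (0)(0) + (1)(-1) + (0)(2) = -1
A²[2,1] = (2)(0) + (-2)(2) + (-1)(-2) = -2
A²[2,2] = (2)(1) + (-2)(-2) + (-1)(1) = 5
A²[2,3] = (2)(0) + (-2)(-1) + (-1)(2) = 0
A²[3,1] = (-2)(0) + (1)(2) + (2)(-2) = -2
A²[3,2] = (-2)(1) + (1)(-2) + (2)(1) = -2
A²[3,3] = (-2)(0) + (1)(-1) + (2)(2) = 3
A² = 
  [  2,  -2,  -1]
  [ -2,   5,   0]
  [ -2,  -2,   3]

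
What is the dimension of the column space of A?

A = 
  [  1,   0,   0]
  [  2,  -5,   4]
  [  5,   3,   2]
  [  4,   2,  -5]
Row reduce:
R2 → R2 - (2)·R1
R3 → R3 - (5)·R1
R4 → R4 - (4)·R1
R3 → R3 + (3/5)·R2
R4 → R4 + (2/5)·R2
R4 → R4 + (17/22)·R3
REF = 
  [   1,    0,    0]
  [   0,   -5,    4]
  [   0,    0, 22/5]
  [   0,    0,    0]
Pivot columns: 1, 2, 3 → 3 pivots.
dim(Col(A)) = number of pivot columns = 3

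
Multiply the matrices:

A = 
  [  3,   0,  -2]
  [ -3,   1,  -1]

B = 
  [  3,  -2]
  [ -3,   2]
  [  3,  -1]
AB = 
  [  3,  -4]
  [-15,   9]

A is 2×3 and B is 3×2, so AB is 2×2. Each entry is (row of A)·(column of B):
AB[1,1] = (3)(3) + (0)(-3) + (-2)(3) = 3
AB[1,2] = (3)(-2) + (0)(2) + (-2)(-1) = -4
AB[2,1] = (-3)(3) + (1)(-3) + (-1)(3) = -15
AB[2,2] = (-3)(-2) + (1)(2) + (-1)(-1) = 9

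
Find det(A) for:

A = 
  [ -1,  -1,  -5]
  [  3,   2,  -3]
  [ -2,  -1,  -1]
-9

Cofactor expansion along row 1:
det(A) = (-1)·((2)(-1) - (-3)(-1)) - (-1)·((3)(-1) - (-3)(-2)) + (-5)·((3)(-1) - (2)(-2))
  = (-1)(-5) - (-1)(-9) + (-5)(1)
  = -9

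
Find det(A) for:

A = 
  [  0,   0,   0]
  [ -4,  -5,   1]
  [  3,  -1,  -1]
Cofactor expansion along row 1:
det(A) = (0)·((-5)(-1) - (1)(-1)) - (0)·((-4)(-1) - (1)(3)) + (0)·((-4)(-1) - (-5)(3))
  = (0)(6) - (0)(1) + (0)(19)
  = 0

det(A) = 0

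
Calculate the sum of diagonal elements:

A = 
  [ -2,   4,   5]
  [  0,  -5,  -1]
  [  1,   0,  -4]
-11

tr(A) = -2 + -5 + -4 = -11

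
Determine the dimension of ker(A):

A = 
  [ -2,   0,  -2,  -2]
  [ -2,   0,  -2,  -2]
nullity(A) = 3

Row reduce:
R2 → R2 - (1)·R1
REF = 
  [ -2,   0,  -2,  -2]
  [  0,   0,   0,   0]
Pivot columns: 1 → 1 pivot.
rank(A) = 1, so nullity(A) = 4 - 1 = 3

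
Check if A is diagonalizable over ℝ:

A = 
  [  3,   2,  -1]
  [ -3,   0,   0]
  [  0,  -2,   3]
No

Characteristic polynomial: det(λI - A) = λ³ - 6λ² + 15λ - 12
By the rational root theorem any rational root is an integer dividing 12; none of those is a root, so p(λ) has no rational roots and hence (being an irreducible cubic) no repeated roots.
Discriminant of the cubic: Δ = -216
Δ < 0 ⇒ one real eigenvalue and a complex-conjugate pair: λ ≈ 2.298 + 1.807i, 2.298 - 1.807i, 1.404
Has complex eigenvalues (not diagonalizable over ℝ).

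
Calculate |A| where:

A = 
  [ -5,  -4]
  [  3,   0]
12

For a 2×2 matrix, det = ad - bc = (-5)(0) - (-4)(3) = 12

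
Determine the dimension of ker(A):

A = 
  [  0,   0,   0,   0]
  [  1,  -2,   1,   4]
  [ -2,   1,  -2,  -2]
nullity(A) = 2

Row reduce:
Swap R1 ↔ R2
R3 → R3 + (2)·R1
Swap R2 ↔ R3
REF = 
  [  1,  -2,   1,   4]
  [  0,  -3,   0,   6]
  [  0,   0,   0,   0]
Pivot columns: 1, 2 → 2 pivots.
rank(A) = 2, so nullity(A) = 4 - 2 = 2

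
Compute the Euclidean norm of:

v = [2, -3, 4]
5.385

||v||₂ = √((2)² + (-3)² + (4)²) = √29 = 5.385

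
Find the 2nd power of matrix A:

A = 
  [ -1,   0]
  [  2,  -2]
A² = A·A:
A²[1,1] = (-1)(-1) + (0)(2) = 1
A²[1,2] = (-1)(0) + (0)(-2) = 0
A²[2,1] = (2)(-1) + (-2)(2) = -6
A²[2,2] = (2)(0) + (-2)(-2) = 4
A² = 
  [  1,   0]
  [ -6,   4]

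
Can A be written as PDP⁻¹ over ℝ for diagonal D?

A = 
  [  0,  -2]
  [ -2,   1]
Yes

tr(A) = 1, det(A) = -4
Characteristic polynomial: λ² - tr(A)λ + det(A) = λ² - λ - 4
λ² - λ - 4 = 0  ⇒  λ = (1 ± √((-1)² - 4·(-4)))/2 = (1 ± √(17))/2
  = (1 + √17)/2,  (1 - √17)/2
Eigenvalues: (1 + √17)/2, (1 - √17)/2  (≈ 2.562, -1.562)
The two irrational eigenvalues are distinct (simple), so each has alg. mult. = geom. mult. = 1.
Sum of geometric multiplicities equals n, so A has n independent eigenvectors.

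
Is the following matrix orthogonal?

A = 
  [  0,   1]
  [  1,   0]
Yes

AᵀA = 
  [  1,   0]
  [  0,   1]
= I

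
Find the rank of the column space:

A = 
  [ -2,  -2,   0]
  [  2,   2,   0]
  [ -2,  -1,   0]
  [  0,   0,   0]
Row reduce:
R2 → R2 + (1)·R1
R3 → R3 - (1)·R1
Swap R2 ↔ R3
REF = 
  [ -2,  -2,   0]
  [  0,   1,   0]
  [  0,   0,   0]
  [  0,   0,   0]
Pivot columns: 1, 2 → 2 pivots.
dim(Col(A)) = number of pivot columns = 2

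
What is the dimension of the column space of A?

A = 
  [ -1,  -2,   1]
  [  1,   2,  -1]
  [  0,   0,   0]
dim(Col(A)) = 1

Row reduce:
R2 → R2 + (1)·R1
REF = 
  [ -1,  -2,   1]
  [  0,   0,   0]
  [  0,   0,   0]
Pivot columns: 1 → 1 pivot.
dim(Col(A)) = number of pivot columns = 1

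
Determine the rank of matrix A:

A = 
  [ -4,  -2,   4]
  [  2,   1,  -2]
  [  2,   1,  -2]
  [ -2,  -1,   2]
rank(A) = 1

Row reduce:
R2 → R2 + (1/2)·R1
R3 → R3 + (1/2)·R1
R4 → R4 - (1/2)·R1
REF = 
  [ -4,  -2,   4]
  [  0,   0,   0]
  [  0,   0,   0]
  [  0,   0,   0]
Pivot columns: 1 → 1 pivot.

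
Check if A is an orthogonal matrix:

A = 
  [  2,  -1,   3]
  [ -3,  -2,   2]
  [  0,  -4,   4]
No

AᵀA = 
  [ 13,   4,   0]
  [  4,  21, -23]
  [  0, -23,  29]
≠ I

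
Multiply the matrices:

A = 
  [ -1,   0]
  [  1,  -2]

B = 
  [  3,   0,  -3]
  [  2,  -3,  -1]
AB = 
  [ -3,   0,   3]
  [ -1,   6,  -1]

A is 2×2 and B is 2×3, so AB is 2×3. Each entry is (row of A)·(column of B):
AB[1,1] = (-1)(3) + (0)(2) = -3
AB[1,2] = (-1)(0) + (0)(-3) = 0
AB[1,3] = (-1)(-3) + (0)(-1) = 3
AB[2,1] = (1)(3) + (-2)(2) = -1
AB[2,2] = (1)(0) + (-2)(-3) = 6
AB[2,3] = (1)(-3) + (-2)(-1) = -1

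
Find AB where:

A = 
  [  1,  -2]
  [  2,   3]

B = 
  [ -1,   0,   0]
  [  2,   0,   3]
AB = 
  [ -5,   0,  -6]
  [  4,   0,   9]

A is 2×2 and B is 2×3, so AB is 2×3. Each entry is (row of A)·(column of B):
AB[1,1] = (1)(-1) + (-2)(2) = -5
AB[1,2] = (1)(0) + (-2)(0) = 0
AB[1,3] = (1)(0) + (-2)(3) = -6
AB[2,1] = (2)(-1) + (3)(2) = 4
AB[2,2] = (2)(0) + (3)(0) = 0
AB[2,3] = (2)(0) + (3)(3) = 9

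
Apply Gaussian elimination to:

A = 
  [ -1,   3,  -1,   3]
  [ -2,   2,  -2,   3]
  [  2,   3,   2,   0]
Row operations:
R2 → R2 - (2)·R1
R3 → R3 + (2)·R1
R3 → R3 + (9/4)·R2

Resulting echelon form:
REF = 
  [  -1,    3,   -1,    3]
  [   0,   -4,    0,   -3]
  [   0,    0,    0, -3/4]

Rank = 3 (number of non-zero pivot rows).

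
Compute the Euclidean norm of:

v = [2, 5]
5.385

||v||₂ = √((2)² + (5)²) = √29 = 5.385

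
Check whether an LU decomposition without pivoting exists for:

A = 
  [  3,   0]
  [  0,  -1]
Yes.
A[1,1] = 3 ≠ 0, so Gaussian elimination proceeds without a row swap: multiplier ℓ₂₁ = (0)/(3) = 0, and U[2,2] = -1 - (0)(0) = -1.
L = 
  [  1,   0]
  [  0,   1]
U = 
  [  3,   0]
  [  0,  -1]
Check row 2 of LU: [(0)(3), (0)(0) + (-1)] = [0, -1] = row 2 of A ✓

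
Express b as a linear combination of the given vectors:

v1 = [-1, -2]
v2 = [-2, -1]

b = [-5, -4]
c1 = 1, c2 = 2

b = 1·v1 + 2·v2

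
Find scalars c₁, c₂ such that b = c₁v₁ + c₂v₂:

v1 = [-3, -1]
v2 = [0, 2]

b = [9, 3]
c1 = -3, c2 = 0

b = -3·v1 + 0·v2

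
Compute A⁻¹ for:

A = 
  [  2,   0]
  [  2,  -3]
det(A) = (2)(-3) - (0)(2) = -6
For a 2×2 matrix, A⁻¹ = (1/det(A)) · [[d, -b], [-c, a]]
    = (-1/6) · [[-3, 0], [-2, 2]]

A⁻¹ = 
  [ 1/2,    0]
  [ 1/3, -1/3]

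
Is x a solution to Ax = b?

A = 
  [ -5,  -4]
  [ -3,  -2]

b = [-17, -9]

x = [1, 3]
Yes

Ax = [-17, -9] = b ✓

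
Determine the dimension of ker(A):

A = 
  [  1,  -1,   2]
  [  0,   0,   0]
nullity(A) = 2

Row reduce:
(no row operations needed)
REF = 
  [  1,  -1,   2]
  [  0,   0,   0]
Pivot columns: 1 → 1 pivot.
rank(A) = 1, so nullity(A) = 3 - 1 = 2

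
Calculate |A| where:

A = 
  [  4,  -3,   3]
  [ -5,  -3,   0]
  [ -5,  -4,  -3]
Cofactor expansion along row 1:
det(A) = (4)·((-3)(-3) - (0)(-4)) - (-3)·((-5)(-3) - (0)(-5)) + (3)·((-5)(-4) - (-3)(-5))
  = (4)(9) - (-3)(15) + (3)(5)
  = 96

det(A) = 96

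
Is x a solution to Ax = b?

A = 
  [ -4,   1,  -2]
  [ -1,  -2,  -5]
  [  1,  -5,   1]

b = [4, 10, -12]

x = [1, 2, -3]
Yes

Ax = [4, 10, -12] = b ✓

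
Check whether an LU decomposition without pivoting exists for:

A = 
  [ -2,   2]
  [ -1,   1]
Yes.
A[1,1] = -2 ≠ 0, so Gaussian elimination proceeds without a row swap: multiplier ℓ₂₁ = (-1)/(-2) = 1/2, and U[2,2] = 1 - (1/2)(2) = 0.
L = 
  [  1,   0]
  [1/2,   1]
U = 
  [ -2,   2]
  [  0,   0]
Check row 2 of LU: [(1/2)(-2), (1/2)(2) + 0] = [-1, 1] = row 2 of A ✓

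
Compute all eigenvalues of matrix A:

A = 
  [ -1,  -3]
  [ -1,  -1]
λ = -1 + √3, -1 - √3  (≈ 0.7321, -2.732)

tr(A) = -2, det(A) = -2
Characteristic polynomial: λ² - tr(A)λ + det(A) = λ² + 2λ - 2
λ² + 2λ - 2 = 0  ⇒  λ = (-2 ± √((2)² - 4·(-2)))/2 = (-2 ± √(12))/2
  = -1 + √3,  -1 - √3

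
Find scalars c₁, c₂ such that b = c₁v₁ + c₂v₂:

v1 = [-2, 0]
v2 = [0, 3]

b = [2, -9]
c1 = -1, c2 = -3

b = -1·v1 + -3·v2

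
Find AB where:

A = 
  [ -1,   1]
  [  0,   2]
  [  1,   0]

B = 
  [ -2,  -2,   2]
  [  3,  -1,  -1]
AB = 
  [  5,   1,  -3]
  [  6,  -2,  -2]
  [ -2,  -2,   2]

A is 3×2 and B is 2×3, so AB is 3×3. Each entry is (row of A)·(column of B):
AB[1,1] = (-1)(-2) + (1)(3) = 5
AB[1,2] = (-1)(-2) + (1)(-1) = 1
AB[1,3] = (-1)(2) + (1)(-1) = -3
AB[2,1] = (0)(-2) + (2)(3) = 6
AB[2,2] = (0)(-2) + (2)(-1) = -2
AB[2,3] = (0)(2) + (2)(-1) = -2
AB[3,1] = (1)(-2) + (0)(3) = -2
AB[3,2] = (1)(-2) + (0)(-1) = -2
AB[3,3] = (1)(2) + (0)(-1) = 2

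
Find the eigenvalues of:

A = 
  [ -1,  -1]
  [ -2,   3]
λ = 1 + √6, 1 - √6  (≈ 3.449, -1.449)

tr(A) = 2, det(A) = -5
Characteristic polynomial: λ² - tr(A)λ + det(A) = λ² - 2λ - 5
λ² - 2λ - 5 = 0  ⇒  λ = (2 ± √((-2)² - 4·(-5)))/2 = (2 ± √(24))/2
  = 1 + √6,  1 - √6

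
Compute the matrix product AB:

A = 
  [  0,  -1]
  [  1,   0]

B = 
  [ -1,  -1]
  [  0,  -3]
A is 2×2 and B is 2×2, so AB is 2×2. Each entry is (row of A)·(column of B):
AB[1,1] = (0)(-1) + (-1)(0) = 0
AB[1,2] = (0)(-1) + (-1)(-3) = 3
AB[2,1] = (1)(-1) + (0)(0) = -1
AB[2,2] = (1)(-1) + (0)(-3) = -1

AB = 
  [  0,   3]
  [ -1,  -1]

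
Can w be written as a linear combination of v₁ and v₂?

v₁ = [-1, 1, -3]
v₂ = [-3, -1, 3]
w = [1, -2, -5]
No

Form the augmented matrix and row-reduce:
[v₁|v₂|w] = 
  [ -1,  -3,   1]
  [  1,  -1,  -2]
  [ -3,   3,  -5]
R2 → R2 + (1)·R1
R3 → R3 - (3)·R1
R3 → R3 + (3)·R2
REF = 
  [ -1,  -3,   1]
  [  0,  -4,  -1]
  [  0,   0, -11]

Row 3 reads [0 0 | -11], i.e. 0 = -11, so the system is inconsistent and w ∉ span{v₁, v₂}.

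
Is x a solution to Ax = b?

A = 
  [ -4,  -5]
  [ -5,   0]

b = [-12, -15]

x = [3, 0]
Yes

Ax = [-12, -15] = b ✓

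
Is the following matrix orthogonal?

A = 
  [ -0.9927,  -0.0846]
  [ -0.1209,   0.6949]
No

AᵀA = 
  [  1.0001,   0]
  [  0,   0.4900]
≠ I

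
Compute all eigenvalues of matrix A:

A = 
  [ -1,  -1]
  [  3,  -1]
λ = -1 + i√3, -1 - i√3  (≈ -1 + 1.732i, -1 - 1.732i)

tr(A) = -2, det(A) = 4
Characteristic polynomial: λ² - tr(A)λ + det(A) = λ² + 2λ + 4
λ² + 2λ + 4 = 0  ⇒  λ = (-2 ± √((2)² - 4·(4)))/2 = (-2 ± √(-12))/2
  = -1 + i√3,  -1 - i√3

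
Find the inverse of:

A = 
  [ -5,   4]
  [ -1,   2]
det(A) = (-5)(2) - (4)(-1) = -6
For a 2×2 matrix, A⁻¹ = (1/det(A)) · [[d, -b], [-c, a]]
    = (-1/6) · [[2, -4], [1, -5]]

A⁻¹ = 
  [-1/3,  2/3]
  [-1/6,  5/6]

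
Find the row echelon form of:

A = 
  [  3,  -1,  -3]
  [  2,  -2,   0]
Row operations:
R2 → R2 - (2/3)·R1

Resulting echelon form:
REF = 
  [   3,   -1,   -3]
  [   0, -4/3,    2]

Rank = 2 (number of non-zero pivot rows).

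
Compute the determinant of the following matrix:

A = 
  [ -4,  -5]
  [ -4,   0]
For a 2×2 matrix, det = ad - bc = (-4)(0) - (-5)(-4) = -20

det(A) = -20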